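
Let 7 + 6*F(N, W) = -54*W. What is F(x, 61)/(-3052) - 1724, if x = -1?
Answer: -31566587/18312 ≈ -1723.8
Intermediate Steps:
F(N, W) = -7/6 - 9*W (F(N, W) = -7/6 + (-54*W)/6 = -7/6 - 9*W)
F(x, 61)/(-3052) - 1724 = (-7/6 - 9*61)/(-3052) - 1724 = (-7/6 - 549)*(-1/3052) - 1724 = -3301/6*(-1/3052) - 1724 = 3301/18312 - 1724 = -31566587/18312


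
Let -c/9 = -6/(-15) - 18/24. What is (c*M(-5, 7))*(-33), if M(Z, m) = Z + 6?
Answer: -2079/20 ≈ -103.95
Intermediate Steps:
M(Z, m) = 6 + Z
c = 63/20 (c = -9*(-6/(-15) - 18/24) = -9*(-6*(-1/15) - 18*1/24) = -9*(2/5 - 3/4) = -9*(-7/20) = 63/20 ≈ 3.1500)
(c*M(-5, 7))*(-33) = (63*(6 - 5)/20)*(-33) = ((63/20)*1)*(-33) = (63/20)*(-33) = -2079/20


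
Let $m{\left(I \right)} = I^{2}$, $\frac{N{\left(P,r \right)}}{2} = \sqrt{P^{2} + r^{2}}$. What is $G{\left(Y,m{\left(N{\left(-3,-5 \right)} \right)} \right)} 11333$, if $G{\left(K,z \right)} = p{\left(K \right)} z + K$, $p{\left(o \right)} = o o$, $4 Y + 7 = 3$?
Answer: $1529955$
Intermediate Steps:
$N{\left(P,r \right)} = 2 \sqrt{P^{2} + r^{2}}$
$Y = -1$ ($Y = - \frac{7}{4} + \frac{1}{4} \cdot 3 = - \frac{7}{4} + \frac{3}{4} = -1$)
$p{\left(o \right)} = o^{2}$
$G{\left(K,z \right)} = K + z K^{2}$ ($G{\left(K,z \right)} = K^{2} z + K = z K^{2} + K = K + z K^{2}$)
$G{\left(Y,m{\left(N{\left(-3,-5 \right)} \right)} \right)} 11333 = - (1 - \left(2 \sqrt{\left(-3\right)^{2} + \left(-5\right)^{2}}\right)^{2}) 11333 = - (1 - \left(2 \sqrt{9 + 25}\right)^{2}) 11333 = - (1 - \left(2 \sqrt{34}\right)^{2}) 11333 = - (1 - 136) 11333 = \left(-1\right) \left(-135\right) 11333 = 135 \cdot 11333 = 1529955$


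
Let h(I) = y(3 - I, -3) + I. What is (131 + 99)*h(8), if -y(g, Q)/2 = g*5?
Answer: 13340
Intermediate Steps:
y(g, Q) = -10*g (y(g, Q) = -2*g*5 = -10*g)
h(I) = -30 + 11*I (h(I) = -10*(3 - I) + I = (-30 + 10*I) + I = -30 + 11*I)
(131 + 99)*h(8) = (131 + 99)*(-30 + 11*8) = 230*(-30 + 88) = 230*58 = 13340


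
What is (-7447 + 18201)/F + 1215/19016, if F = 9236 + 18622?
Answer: 119172767/264873864 ≈ 0.44992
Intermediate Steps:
F = 27858
(-7447 + 18201)/F + 1215/19016 = (-7447 + 18201)/27858 + 1215/19016 = 10754*(1/27858) + 1215*(1/19016) = 5377/13929 + 1215/19016 = 119172767/264873864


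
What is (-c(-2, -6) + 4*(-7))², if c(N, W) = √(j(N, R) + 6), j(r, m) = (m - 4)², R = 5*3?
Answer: (28 + √127)² ≈ 1542.1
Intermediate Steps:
R = 15
j(r, m) = (-4 + m)²
c(N, W) = √127 (c(N, W) = √((-4 + 15)² + 6) = √(11² + 6) = √(121 + 6) = √127)
(-c(-2, -6) + 4*(-7))² = (-√127 + 4*(-7))² = (-√127 - 28)² = (-28 - √127)²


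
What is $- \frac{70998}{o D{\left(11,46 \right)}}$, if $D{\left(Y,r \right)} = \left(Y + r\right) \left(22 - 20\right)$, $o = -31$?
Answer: $\frac{11833}{589} \approx 20.09$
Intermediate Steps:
$D{\left(Y,r \right)} = 2 Y + 2 r$ ($D{\left(Y,r \right)} = \left(Y + r\right) 2 = 2 Y + 2 r$)
$- \frac{70998}{o D{\left(11,46 \right)}} = - \frac{70998}{\left(-31\right) \left(2 \cdot 11 + 2 \cdot 46\right)} = - \frac{70998}{\left(-31\right) \left(22 + 92\right)} = - \frac{70998}{\left(-31\right) 114} = - \frac{70998}{-3534} = \left(-70998\right) \left(- \frac{1}{3534}\right) = \frac{11833}{589}$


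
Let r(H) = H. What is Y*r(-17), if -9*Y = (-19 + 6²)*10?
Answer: 2890/9 ≈ 321.11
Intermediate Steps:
Y = -170/9 (Y = -(-19 + 6²)*10/9 = -(-19 + 36)*10/9 = -17*10/9 = -⅑*170 = -170/9 ≈ -18.889)
Y*r(-17) = -170/9*(-17) = 2890/9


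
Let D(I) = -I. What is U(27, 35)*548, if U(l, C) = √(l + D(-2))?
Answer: 548*√29 ≈ 2951.1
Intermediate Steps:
U(l, C) = √(2 + l) (U(l, C) = √(l - 1*(-2)) = √(l + 2) = √(2 + l))
U(27, 35)*548 = √(2 + 27)*548 = √29*548 = 548*√29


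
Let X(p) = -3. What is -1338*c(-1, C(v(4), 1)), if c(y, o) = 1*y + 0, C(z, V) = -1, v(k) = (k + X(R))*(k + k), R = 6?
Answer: 1338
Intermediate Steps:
v(k) = 2*k*(-3 + k) (v(k) = (k - 3)*(k + k) = (-3 + k)*(2*k) = 2*k*(-3 + k))
c(y, o) = y (c(y, o) = y + 0 = y)
-1338*c(-1, C(v(4), 1)) = -1338*(-1) = 1338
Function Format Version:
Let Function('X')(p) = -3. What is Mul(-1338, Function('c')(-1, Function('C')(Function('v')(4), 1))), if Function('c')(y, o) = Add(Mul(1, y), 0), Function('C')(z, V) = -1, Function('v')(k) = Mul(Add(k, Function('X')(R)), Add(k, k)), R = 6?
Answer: 1338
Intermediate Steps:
Function('v')(k) = Mul(2, k, Add(-3, k)) (Function('v')(k) = Mul(Add(k, -3), Add(k, k)) = Mul(Add(-3, k), Mul(2, k)) = Mul(2, k, Add(-3, k)))
Function('c')(y, o) = y (Function('c')(y, o) = Add(y, 0) = y)
Mul(-1338, Function('c')(-1, Function('C')(Function('v')(4), 1))) = Mul(-1338, -1) = 1338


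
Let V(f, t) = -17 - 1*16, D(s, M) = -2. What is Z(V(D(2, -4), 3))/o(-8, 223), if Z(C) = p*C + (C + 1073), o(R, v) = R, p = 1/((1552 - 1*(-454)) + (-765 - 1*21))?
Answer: -1268767/9760 ≈ -130.00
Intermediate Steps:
p = 1/1220 (p = 1/((1552 + 454) + (-765 - 21)) = 1/(2006 - 786) = 1/1220 ≈ 0.00081967)
V(f, t) = -33 (V(f, t) = -17 - 16 = -33)
Z(C) = 1073 + 1221*C/1220 (Z(C) = C/1220 + (C + 1073) = C/1220 + (1073 + C) = 1073 + 1221*C/1220)
Z(V(D(2, -4), 3))/o(-8, 223) = (1073 + (1221/1220)*(-33))/(-8) = (1073 - 40293/1220)*(-⅛) = (1268767/1220)*(-⅛) = -1268767/9760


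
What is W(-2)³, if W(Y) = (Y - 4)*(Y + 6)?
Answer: -13824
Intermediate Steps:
W(Y) = (-4 + Y)*(6 + Y)
W(-2)³ = (-24 + (-2)² + 2*(-2))³ = (-24 + 4 - 4)³ = (-24)³ = -13824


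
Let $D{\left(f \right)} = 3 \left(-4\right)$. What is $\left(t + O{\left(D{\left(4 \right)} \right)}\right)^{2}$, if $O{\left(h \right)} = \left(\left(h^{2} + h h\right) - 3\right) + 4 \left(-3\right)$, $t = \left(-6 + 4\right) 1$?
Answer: $73441$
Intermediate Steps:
$D{\left(f \right)} = -12$
$t = -2$ ($t = \left(-2\right) 1 = -2$)
$O{\left(h \right)} = -15 + 2 h^{2}$ ($O{\left(h \right)} = \left(\left(h^{2} + h^{2}\right) - 3\right) - 12 = \left(2 h^{2} - 3\right) - 12 = \left(-3 + 2 h^{2}\right) - 12 = -15 + 2 h^{2}$)
$\left(t + O{\left(D{\left(4 \right)} \right)}\right)^{2} = \left(-2 - \left(15 - 2 \left(-12\right)^{2}\right)\right)^{2} = \left(-2 + \left(-15 + 2 \cdot 144\right)\right)^{2} = \left(-2 + \left(-15 + 288\right)\right)^{2} = \left(-2 + 273\right)^{2} = 271^{2} = 73441$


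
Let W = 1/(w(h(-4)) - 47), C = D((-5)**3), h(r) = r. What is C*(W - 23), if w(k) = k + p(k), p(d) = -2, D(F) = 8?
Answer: -9760/53 ≈ -184.15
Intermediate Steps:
C = 8
w(k) = -2 + k (w(k) = k - 2 = -2 + k)
W = -1/53 (W = 1/((-2 - 4) - 47) = 1/(-6 - 47) = 1/(-53) = -1/53 ≈ -0.018868)
C*(W - 23) = 8*(-1/53 - 23) = 8*(-1220/53) = -9760/53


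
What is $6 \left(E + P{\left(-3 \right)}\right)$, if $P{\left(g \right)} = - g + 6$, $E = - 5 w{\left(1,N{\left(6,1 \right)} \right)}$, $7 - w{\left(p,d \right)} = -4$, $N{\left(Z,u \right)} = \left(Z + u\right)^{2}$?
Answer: $-276$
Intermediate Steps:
$w{\left(p,d \right)} = 11$ ($w{\left(p,d \right)} = 7 - -4 = 7 + 4 = 11$)
$E = -55$ ($E = \left(-5\right) 11 = -55$)
$P{\left(g \right)} = 6 - g$
$6 \left(E + P{\left(-3 \right)}\right) = 6 \left(-55 + \left(6 - -3\right)\right) = 6 \left(-55 + \left(6 + 3\right)\right) = 6 \left(-55 + 9\right) = 6 \left(-46\right) = -276$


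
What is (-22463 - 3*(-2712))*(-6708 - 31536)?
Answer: 547921788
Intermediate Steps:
(-22463 - 3*(-2712))*(-6708 - 31536) = (-22463 + 8136)*(-38244) = -14327*(-38244) = 547921788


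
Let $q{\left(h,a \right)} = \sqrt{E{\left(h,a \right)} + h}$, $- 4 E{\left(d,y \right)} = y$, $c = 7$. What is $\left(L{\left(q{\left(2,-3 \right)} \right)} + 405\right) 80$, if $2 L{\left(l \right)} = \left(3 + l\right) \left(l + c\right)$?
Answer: $33350 + 200 \sqrt{11} \approx 34013.0$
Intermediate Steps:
$E{\left(d,y \right)} = - \frac{y}{4}$
$q{\left(h,a \right)} = \sqrt{h - \frac{a}{4}}$ ($q{\left(h,a \right)} = \sqrt{- \frac{a}{4} + h} = \sqrt{h - \frac{a}{4}}$)
$L{\left(l \right)} = \frac{\left(3 + l\right) \left(7 + l\right)}{2}$ ($L{\left(l \right)} = \frac{\left(3 + l\right) \left(l + 7\right)}{2} = \frac{\left(3 + l\right) \left(7 + l\right)}{2}$)
$\left(L{\left(q{\left(2,-3 \right)} \right)} + 405\right) 80 = \left(\left(\frac{21}{2} + \frac{\left(\frac{\sqrt{\left(-1\right) \left(-3\right) + 4 \cdot 2}}{2}\right)^{2}}{2} + 5 \frac{\sqrt{\left(-1\right) \left(-3\right) + 4 \cdot 2}}{2}\right) + 405\right) 80 = \left(\left(\frac{21}{2} + \frac{\left(\frac{\sqrt{3 + 8}}{2}\right)^{2}}{2} + 5 \frac{\sqrt{3 + 8}}{2}\right) + 405\right) 80 = \left(\left(\frac{21}{2} + \frac{\left(\frac{\sqrt{11}}{2}\right)^{2}}{2} + 5 \frac{\sqrt{11}}{2}\right) + 405\right) 80 = \left(\left(\frac{21}{2} + \frac{1}{2} \cdot \frac{11}{4} + \frac{5 \sqrt{11}}{2}\right) + 405\right) 80 = \left(\left(\frac{21}{2} + \frac{11}{8} + \frac{5 \sqrt{11}}{2}\right) + 405\right) 80 = \left(\left(\frac{95}{8} + \frac{5 \sqrt{11}}{2}\right) + 405\right) 80 = \left(\frac{3335}{8} + \frac{5 \sqrt{11}}{2}\right) 80 = 33350 + 200 \sqrt{11}$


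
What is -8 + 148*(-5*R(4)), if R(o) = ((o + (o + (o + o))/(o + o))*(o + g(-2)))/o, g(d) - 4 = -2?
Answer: -6113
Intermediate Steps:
g(d) = 2 (g(d) = 4 - 2 = 2)
R(o) = (2 + o)*(3/2 + o)/o (R(o) = ((o + (o + (o + o))/(o + o))*(o + 2))/o = ((o + (o + 2*o)/((2*o)))*(2 + o))/o = ((o + (3*o)*(1/(2*o)))*(2 + o))/o = ((o + 3/2)*(2 + o))/o = ((3/2 + o)*(2 + o))/o = ((2 + o)*(3/2 + o))/o = (2 + o)*(3/2 + o)/o)
-8 + 148*(-5*R(4)) = -8 + 148*(-5*(7/2 + 4 + 3/4)) = -8 + 148*(-5*(7/2 + 4 + 3*(¼))) = -8 + 148*(-5*(7/2 + 4 + ¾)) = -8 + 148*(-5*33/4) = -8 + 148*(-165/4) = -8 - 6105 = -6113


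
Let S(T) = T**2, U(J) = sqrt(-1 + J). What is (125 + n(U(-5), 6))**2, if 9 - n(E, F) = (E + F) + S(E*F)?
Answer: (344 - I*sqrt(6))**2 ≈ 1.1833e+5 - 1685.0*I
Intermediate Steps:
n(E, F) = 9 - E - F - E**2*F**2 (n(E, F) = 9 - ((E + F) + (E*F)**2) = 9 - ((E + F) + E**2*F**2) = 9 - (E + F + E**2*F**2) = 9 + (-E - F - E**2*F**2) = 9 - E - F - E**2*F**2)
(125 + n(U(-5), 6))**2 = (125 + (9 - sqrt(-1 - 5) - 1*6 - 1*(sqrt(-1 - 5))**2*6**2))**2 = (125 + (9 - sqrt(-6) - 6 - 1*(sqrt(-6))**2*36))**2 = (125 + (9 - I*sqrt(6) - 6 - 1*(I*sqrt(6))**2*36))**2 = (125 + (9 - I*sqrt(6) - 6 - 1*(-6)*36))**2 = (125 + (9 - I*sqrt(6) - 6 + 216))**2 = (125 + (219 - I*sqrt(6)))**2 = (344 - I*sqrt(6))**2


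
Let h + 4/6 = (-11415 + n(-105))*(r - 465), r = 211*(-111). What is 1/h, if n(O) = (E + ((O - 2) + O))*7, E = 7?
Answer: 3/920805298 ≈ 3.2580e-9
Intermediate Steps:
r = -23421
n(O) = 35 + 14*O (n(O) = (7 + ((O - 2) + O))*7 = (7 + ((-2 + O) + O))*7 = (7 + (-2 + 2*O))*7 = (5 + 2*O)*7 = 35 + 14*O)
h = 920805298/3 (h = -⅔ + (-11415 + (35 + 14*(-105)))*(-23421 - 465) = -⅔ + (-11415 + (35 - 1470))*(-23886) = -⅔ + (-11415 - 1435)*(-23886) = -⅔ - 12850*(-23886) = -⅔ + 306935100 = 920805298/3 ≈ 3.0694e+8)
1/h = 1/(920805298/3) = 3/920805298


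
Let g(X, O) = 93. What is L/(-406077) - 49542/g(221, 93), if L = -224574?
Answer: -318999704/599447 ≈ -532.16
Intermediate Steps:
L/(-406077) - 49542/g(221, 93) = -224574/(-406077) - 49542/93 = -224574*(-1/406077) - 49542*1/93 = 10694/19337 - 16514/31 = -318999704/599447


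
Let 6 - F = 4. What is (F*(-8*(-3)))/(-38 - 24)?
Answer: -24/31 ≈ -0.77419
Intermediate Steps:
F = 2 (F = 6 - 1*4 = 6 - 4 = 2)
(F*(-8*(-3)))/(-38 - 24) = (2*(-8*(-3)))/(-38 - 24) = (2*24)/(-62) = 48*(-1/62) = -24/31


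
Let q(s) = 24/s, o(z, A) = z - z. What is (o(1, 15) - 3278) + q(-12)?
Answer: -3280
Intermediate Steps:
o(z, A) = 0
(o(1, 15) - 3278) + q(-12) = (0 - 3278) + 24/(-12) = -3278 + 24*(-1/12) = -3278 - 2 = -3280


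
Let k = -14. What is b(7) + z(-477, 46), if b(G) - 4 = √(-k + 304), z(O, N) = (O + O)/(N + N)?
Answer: -293/46 + √318 ≈ 11.463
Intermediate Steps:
z(O, N) = O/N (z(O, N) = (2*O)/((2*N)) = (2*O)*(1/(2*N)) = O/N)
b(G) = 4 + √318 (b(G) = 4 + √(-1*(-14) + 304) = 4 + √(14 + 304) = 4 + √318)
b(7) + z(-477, 46) = (4 + √318) - 477/46 = -293/46 + √318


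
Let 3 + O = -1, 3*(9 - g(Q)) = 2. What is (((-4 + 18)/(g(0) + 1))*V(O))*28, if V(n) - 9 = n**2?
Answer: 1050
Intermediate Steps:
g(Q) = 25/3 (g(Q) = 9 - 1/3*2 = 9 - 2/3 = 25/3)
O = -4 (O = -3 - 1 = -4)
V(n) = 9 + n**2
(((-4 + 18)/(g(0) + 1))*V(O))*28 = (((-4 + 18)/(25/3 + 1))*(9 + (-4)**2))*28 = ((14/(28/3))*(9 + 16))*28 = ((14*(3/28))*25)*28 = ((3/2)*25)*28 = (75/2)*28 = 1050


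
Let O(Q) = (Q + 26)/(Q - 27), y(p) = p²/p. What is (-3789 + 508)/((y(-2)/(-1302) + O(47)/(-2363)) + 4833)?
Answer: -100944099060/148693334317 ≈ -0.67887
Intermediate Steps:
y(p) = p
O(Q) = (26 + Q)/(-27 + Q)
(-3789 + 508)/((y(-2)/(-1302) + O(47)/(-2363)) + 4833) = (-3789 + 508)/((-2/(-1302) + ((26 + 47)/(-27 + 47))/(-2363)) + 4833) = -3281/((-2*(-1/1302) + (73/20)*(-1/2363)) + 4833) = -3281/((1/651 + ((1/20)*73)*(-1/2363)) + 4833) = -3281/((1/651 + (73/20)*(-1/2363)) + 4833) = -3281/((1/651 - 73/47260) + 4833) = -3281/(-263/30766260 + 4833) = -3281/148693334317/30766260 = -3281*30766260/148693334317 = -100944099060/148693334317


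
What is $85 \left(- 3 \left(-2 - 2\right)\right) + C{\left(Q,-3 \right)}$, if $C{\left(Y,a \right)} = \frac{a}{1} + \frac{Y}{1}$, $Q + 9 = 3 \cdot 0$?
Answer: $1008$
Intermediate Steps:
$Q = -9$ ($Q = -9 + 3 \cdot 0 = -9 + 0 = -9$)
$C{\left(Y,a \right)} = Y + a$ ($C{\left(Y,a \right)} = a 1 + Y 1 = a + Y = Y + a$)
$85 \left(- 3 \left(-2 - 2\right)\right) + C{\left(Q,-3 \right)} = 85 \left(- 3 \left(-2 - 2\right)\right) - 12 = 85 \left(\left(-3\right) \left(-4\right)\right) - 12 = 85 \cdot 12 - 12 = 1020 - 12 = 1008$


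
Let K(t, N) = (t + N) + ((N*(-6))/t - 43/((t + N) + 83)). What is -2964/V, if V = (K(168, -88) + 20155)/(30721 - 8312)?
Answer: -6315461243/1924285 ≈ -3282.0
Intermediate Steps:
K(t, N) = N + t - 43/(83 + N + t) - 6*N/t (K(t, N) = (N + t) + ((-6*N)/t - 43/((N + t) + 83)) = (N + t) + (-6*N/t - 43/(83 + N + t)) = (N + t) + (-43/(83 + N + t) - 6*N/t) = N + t - 43/(83 + N + t) - 6*N/t)
V = 23091420/25568669 (V = ((168³ - 498*(-88) - 43*168 - 6*(-88)² + 83*168² + 168*(-88)² + 2*(-88)*168² + 77*(-88)*168)/(168*(83 - 88 + 168)) + 20155)/(30721 - 8312) = ((1/168)*(4741632 + 43824 - 7224 - 6*7744 + 83*28224 + 168*7744 + 2*(-88)*28224 - 1138368)/163 + 20155)/22409 = ((1/168)*(1/163)*(4741632 + 43824 - 7224 - 46464 + 2342592 + 1300992 - 4967424 - 1138368) + 20155)*(1/22409) = ((1/168)*(1/163)*2269560 + 20155)*(1/22409) = (94565/1141 + 20155)*(1/22409) = (23091420/1141)*(1/22409) = 23091420/25568669 ≈ 0.90311)
-2964/V = -2964/23091420/25568669 = -2964*25568669/23091420 = -6315461243/1924285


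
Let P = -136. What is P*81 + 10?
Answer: -11006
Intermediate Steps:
P*81 + 10 = -136*81 + 10 = -11016 + 10 = -11006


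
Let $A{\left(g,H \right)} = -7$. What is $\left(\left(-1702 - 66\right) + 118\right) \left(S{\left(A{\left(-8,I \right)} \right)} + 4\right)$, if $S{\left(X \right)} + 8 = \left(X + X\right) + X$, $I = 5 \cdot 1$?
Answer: $41250$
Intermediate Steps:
$I = 5$
$S{\left(X \right)} = -8 + 3 X$ ($S{\left(X \right)} = -8 + \left(\left(X + X\right) + X\right) = -8 + \left(2 X + X\right) = -8 + 3 X$)
$\left(\left(-1702 - 66\right) + 118\right) \left(S{\left(A{\left(-8,I \right)} \right)} + 4\right) = \left(\left(-1702 - 66\right) + 118\right) \left(\left(-8 + 3 \left(-7\right)\right) + 4\right) = \left(\left(-1702 - 66\right) + 118\right) \left(\left(-8 - 21\right) + 4\right) = \left(-1768 + 118\right) \left(-29 + 4\right) = \left(-1650\right) \left(-25\right) = 41250$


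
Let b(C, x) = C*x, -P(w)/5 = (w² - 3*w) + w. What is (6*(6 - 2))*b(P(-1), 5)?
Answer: -1800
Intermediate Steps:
P(w) = -5*w² + 10*w (P(w) = -5*((w² - 3*w) + w) = -5*(w² - 2*w) = -5*w² + 10*w)
(6*(6 - 2))*b(P(-1), 5) = (6*(6 - 2))*((5*(-1)*(2 - 1*(-1)))*5) = (6*4)*((5*(-1)*(2 + 1))*5) = 24*((5*(-1)*3)*5) = 24*(-15*5) = 24*(-75) = -1800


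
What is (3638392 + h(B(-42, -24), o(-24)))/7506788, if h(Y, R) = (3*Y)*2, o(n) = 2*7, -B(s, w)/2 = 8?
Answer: 909574/1876697 ≈ 0.48467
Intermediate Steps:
B(s, w) = -16 (B(s, w) = -2*8 = -16)
o(n) = 14
h(Y, R) = 6*Y
(3638392 + h(B(-42, -24), o(-24)))/7506788 = (3638392 + 6*(-16))/7506788 = (3638392 - 96)*(1/7506788) = 3638296*(1/7506788) = 909574/1876697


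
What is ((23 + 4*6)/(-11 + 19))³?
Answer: 103823/512 ≈ 202.78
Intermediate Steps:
((23 + 4*6)/(-11 + 19))³ = ((23 + 24)/8)³ = (47*(⅛))³ = (47/8)³ = 103823/512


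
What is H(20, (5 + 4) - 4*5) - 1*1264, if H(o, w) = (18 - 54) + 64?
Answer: -1236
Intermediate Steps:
H(o, w) = 28 (H(o, w) = -36 + 64 = 28)
H(20, (5 + 4) - 4*5) - 1*1264 = 28 - 1*1264 = 28 - 1264 = -1236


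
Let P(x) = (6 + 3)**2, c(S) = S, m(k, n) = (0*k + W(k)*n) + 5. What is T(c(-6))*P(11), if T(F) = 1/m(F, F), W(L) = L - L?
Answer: 81/5 ≈ 16.200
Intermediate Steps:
W(L) = 0
m(k, n) = 5 (m(k, n) = (0*k + 0*n) + 5 = (0 + 0) + 5 = 0 + 5 = 5)
P(x) = 81 (P(x) = 9**2 = 81)
T(F) = 1/5
T(c(-6))*P(11) = (1/5)*81 = 81/5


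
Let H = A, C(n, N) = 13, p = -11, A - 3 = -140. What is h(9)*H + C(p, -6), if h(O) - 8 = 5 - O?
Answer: -535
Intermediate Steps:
h(O) = 13 - O (h(O) = 8 + (5 - O) = 13 - O)
A = -137 (A = 3 - 140 = -137)
H = -137
h(9)*H + C(p, -6) = (13 - 1*9)*(-137) + 13 = (13 - 9)*(-137) + 13 = 4*(-137) + 13 = -548 + 13 = -535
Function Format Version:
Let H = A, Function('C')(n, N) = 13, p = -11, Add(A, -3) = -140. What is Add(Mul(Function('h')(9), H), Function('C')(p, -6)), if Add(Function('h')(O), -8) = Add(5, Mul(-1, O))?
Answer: -535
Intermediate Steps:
Function('h')(O) = Add(13, Mul(-1, O)) (Function('h')(O) = Add(8, Add(5, Mul(-1, O))) = Add(13, Mul(-1, O)))
A = -137 (A = Add(3, -140) = -137)
H = -137
Add(Mul(Function('h')(9), H), Function('C')(p, -6)) = Add(Mul(Add(13, Mul(-1, 9)), -137), 13) = Add(Mul(Add(13, -9), -137), 13) = Add(Mul(4, -137), 13) = Add(-548, 13) = -535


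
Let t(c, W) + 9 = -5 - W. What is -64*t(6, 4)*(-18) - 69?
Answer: -20805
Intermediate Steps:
t(c, W) = -14 - W (t(c, W) = -9 + (-5 - W) = -14 - W)
-64*t(6, 4)*(-18) - 69 = -64*(-14 - 1*4)*(-18) - 69 = -64*(-14 - 4)*(-18) - 69 = -(-1152)*(-18) - 69 = -64*324 - 69 = -20736 - 69 = -20805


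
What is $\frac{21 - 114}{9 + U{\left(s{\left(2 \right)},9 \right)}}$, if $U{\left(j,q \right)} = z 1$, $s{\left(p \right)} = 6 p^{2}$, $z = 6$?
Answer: $- \frac{31}{5} \approx -6.2$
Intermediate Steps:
$U{\left(j,q \right)} = 6$ ($U{\left(j,q \right)} = 6 \cdot 1 = 6$)
$\frac{21 - 114}{9 + U{\left(s{\left(2 \right)},9 \right)}} = \frac{21 - 114}{9 + 6} = - \frac{93}{15} = \left(-93\right) \frac{1}{15} = - \frac{31}{5}$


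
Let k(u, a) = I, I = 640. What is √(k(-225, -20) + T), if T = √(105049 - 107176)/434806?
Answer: √(120996004887040 + 434806*I*√2127)/434806 ≈ 25.298 + 2.0964e-6*I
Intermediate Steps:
k(u, a) = 640
T = I*√2127/434806 (T = √(-2127)*(1/434806) = (I*√2127)*(1/434806) = I*√2127/434806 ≈ 0.00010607*I)
√(k(-225, -20) + T) = √(640 + I*√2127/434806)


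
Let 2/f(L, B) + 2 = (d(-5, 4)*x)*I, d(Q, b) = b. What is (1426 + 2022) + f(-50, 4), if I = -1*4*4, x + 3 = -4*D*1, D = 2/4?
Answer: 548233/159 ≈ 3448.0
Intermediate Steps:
D = ½ (D = 2*(¼) = ½ ≈ 0.50000)
x = -5 (x = -3 - 4*½*1 = -3 - 2*1 = -3 - 2 = -5)
I = -16 (I = -4*4 = -16)
f(L, B) = 1/159 (f(L, B) = 2/(-2 + (4*(-5))*(-16)) = 2/(-2 - 20*(-16)) = 2/(-2 + 320) = 2/318 = 2*(1/318) = 1/159)
(1426 + 2022) + f(-50, 4) = (1426 + 2022) + 1/159 = 3448 + 1/159 = 548233/159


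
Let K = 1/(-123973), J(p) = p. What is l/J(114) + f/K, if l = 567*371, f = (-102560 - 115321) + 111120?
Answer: 502948365333/38 ≈ 1.3235e+10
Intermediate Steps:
f = -106761 (f = -217881 + 111120 = -106761)
l = 210357
K = -1/123973 ≈ -8.0663e-6
l/J(114) + f/K = 210357/114 - 106761/(-1/123973) = 210357*(1/114) - 106761*(-123973) = 70119/38 + 13235481453 = 502948365333/38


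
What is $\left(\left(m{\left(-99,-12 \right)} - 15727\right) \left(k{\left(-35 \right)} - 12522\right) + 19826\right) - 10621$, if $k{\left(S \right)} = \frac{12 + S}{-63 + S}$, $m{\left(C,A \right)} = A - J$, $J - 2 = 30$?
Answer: $\frac{2764859519}{14} \approx 1.9749 \cdot 10^{8}$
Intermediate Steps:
$J = 32$ ($J = 2 + 30 = 32$)
$m{\left(C,A \right)} = -32 + A$ ($m{\left(C,A \right)} = A - 32 = -32 + A$)
$k{\left(S \right)} = \frac{12 + S}{-63 + S}$
$\left(\left(m{\left(-99,-12 \right)} - 15727\right) \left(k{\left(-35 \right)} - 12522\right) + 19826\right) - 10621 = \left(\left(\left(-32 - 12\right) - 15727\right) \left(\frac{12 - 35}{-63 - 35} - 12522\right) + 19826\right) - 10621 = \left(\left(-44 - 15727\right) \left(\frac{1}{-98} \left(-23\right) - 12522\right) + 19826\right) - 10621 = \left(- 15771 \left(\left(- \frac{1}{98}\right) \left(-23\right) - 12522\right) + 19826\right) - 10621 = \left(- 15771 \left(\frac{23}{98} - 12522\right) + 19826\right) - 10621 = \left(\left(-15771\right) \left(- \frac{1227133}{98}\right) + 19826\right) - 10621 = \left(\frac{2764730649}{14} + 19826\right) - 10621 = \frac{2765008213}{14} - 10621 = \frac{2764859519}{14}$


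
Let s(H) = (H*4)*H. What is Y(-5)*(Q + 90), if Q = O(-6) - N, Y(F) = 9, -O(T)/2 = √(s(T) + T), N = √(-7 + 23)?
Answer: 774 - 18*√138 ≈ 562.55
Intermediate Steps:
s(H) = 4*H² (s(H) = (4*H)*H = 4*H²)
N = 4 (N = √16 = 4)
O(T) = -2*√(T + 4*T²) (O(T) = -2*√(4*T² + T) = -2*√(T + 4*T²))
Q = -4 - 2*√138 (Q = -2*√138 - 1*4 = -2*√138 - 4 = -4 - 2*√138 ≈ -27.495)
Y(-5)*(Q + 90) = 9*((-4 - 2*√138) + 90) = 9*(86 - 2*√138) = 774 - 18*√138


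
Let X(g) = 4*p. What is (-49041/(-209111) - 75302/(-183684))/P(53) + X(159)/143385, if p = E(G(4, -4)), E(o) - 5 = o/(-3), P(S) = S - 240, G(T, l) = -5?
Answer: -30526252498393/9362694421777158 ≈ -0.0032604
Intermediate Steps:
P(S) = -240 + S
E(o) = 5 - o/3 (E(o) = 5 + o/(-3) = 5 + o*(-1/3) = 5 - o/3)
p = 20/3 (p = 5 - 1/3*(-5) = 5 + 5/3 = 20/3 ≈ 6.6667)
X(g) = 80/3 (X(g) = 4*(20/3) = 80/3)
(-49041/(-209111) - 75302/(-183684))/P(53) + X(159)/143385 = (-49041/(-209111) - 75302/(-183684))/(-240 + 53) + (80/3)/143385 = (-49041*(-1/209111) - 75302*(-1/183684))/(-187) + (80/3)*(1/143385) = (49041/209111 + 37651/91842)*(-1/187) + 16/86031 = (12377261783/19205172462)*(-1/187) + 16/86031 = -12377261783/3591367250394 + 16/86031 = -30526252498393/9362694421777158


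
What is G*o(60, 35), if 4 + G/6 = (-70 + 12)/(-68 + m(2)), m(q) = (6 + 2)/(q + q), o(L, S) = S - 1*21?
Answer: -2884/11 ≈ -262.18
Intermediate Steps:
o(L, S) = -21 + S (o(L, S) = S - 21 = -21 + S)
m(q) = 4/q (m(q) = 8/((2*q)) = 8*(1/(2*q)) = 4/q)
G = -206/11 (G = -24 + 6*((-70 + 12)/(-68 + 4/2)) = -24 + 6*(-58/(-68 + 4*(1/2))) = -24 + 6*(-58/(-68 + 2)) = -24 + 6*(-58/(-66)) = -24 + 6*(-58*(-1/66)) = -24 + 6*(29/33) = -24 + 58/11 = -206/11 ≈ -18.727)
G*o(60, 35) = -206*(-21 + 35)/11 = -206/11*14 = -2884/11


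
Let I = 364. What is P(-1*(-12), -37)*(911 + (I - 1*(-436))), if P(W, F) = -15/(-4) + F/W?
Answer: 3422/3 ≈ 1140.7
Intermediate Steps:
P(W, F) = 15/4 + F/W (P(W, F) = -15*(-1/4) + F/W = 15/4 + F/W)
P(-1*(-12), -37)*(911 + (I - 1*(-436))) = (15/4 - 37/((-1*(-12))))*(911 + (364 - 1*(-436))) = (15/4 - 37/12)*(911 + (364 + 436)) = (15/4 - 37*1/12)*(911 + 800) = (15/4 - 37/12)*1711 = (2/3)*1711 = 3422/3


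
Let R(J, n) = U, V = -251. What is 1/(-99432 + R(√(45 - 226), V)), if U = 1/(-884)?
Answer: -884/87897889 ≈ -1.0057e-5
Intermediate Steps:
U = -1/884 ≈ -0.0011312
R(J, n) = -1/884
1/(-99432 + R(√(45 - 226), V)) = 1/(-99432 - 1/884) = 1/(-87897889/884) = -884/87897889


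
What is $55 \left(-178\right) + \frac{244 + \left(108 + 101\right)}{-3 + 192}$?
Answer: $- \frac{616619}{63} \approx -9787.6$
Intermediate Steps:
$55 \left(-178\right) + \frac{244 + \left(108 + 101\right)}{-3 + 192} = -9790 + \frac{244 + 209}{189} = -9790 + 453 \cdot \frac{1}{189} = -9790 + \frac{151}{63} = - \frac{616619}{63}$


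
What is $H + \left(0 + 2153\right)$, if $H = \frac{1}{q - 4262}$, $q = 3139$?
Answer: $\frac{2417818}{1123} \approx 2153.0$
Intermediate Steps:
$H = - \frac{1}{1123}$ ($H = \frac{1}{3139 - 4262} = \frac{1}{-1123} = - \frac{1}{1123} \approx -0.00089047$)
$H + \left(0 + 2153\right) = - \frac{1}{1123} + \left(0 + 2153\right) = - \frac{1}{1123} + 2153 = \frac{2417818}{1123}$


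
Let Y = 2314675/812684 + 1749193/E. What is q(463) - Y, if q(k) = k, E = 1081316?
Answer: 50368155743295/109846026518 ≈ 458.53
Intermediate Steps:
Y = 490554534539/109846026518 (Y = 2314675/812684 + 1749193/1081316 = 490554534539/109846026518 ≈ 4.4658)
q(463) - Y = 463 - 1*490554534539/109846026518 = 463 - 490554534539/109846026518 = 50368155743295/109846026518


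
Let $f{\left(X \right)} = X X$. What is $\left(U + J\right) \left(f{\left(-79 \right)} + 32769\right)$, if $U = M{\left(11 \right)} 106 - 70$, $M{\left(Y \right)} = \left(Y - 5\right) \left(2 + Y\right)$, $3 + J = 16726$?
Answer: $972168210$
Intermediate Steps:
$J = 16723$ ($J = -3 + 16726 = 16723$)
$M{\left(Y \right)} = \left(-5 + Y\right) \left(2 + Y\right)$
$f{\left(X \right)} = X^{2}$
$U = 8198$ ($U = \left(-10 + 11^{2} - 33\right) 106 - 70 = \left(-10 + 121 - 33\right) 106 - 70 = 78 \cdot 106 - 70 = 8268 - 70 = 8198$)
$\left(U + J\right) \left(f{\left(-79 \right)} + 32769\right) = \left(8198 + 16723\right) \left(\left(-79\right)^{2} + 32769\right) = 24921 \left(6241 + 32769\right) = 24921 \cdot 39010 = 972168210$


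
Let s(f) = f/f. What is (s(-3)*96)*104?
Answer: 9984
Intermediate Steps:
s(f) = 1
(s(-3)*96)*104 = (1*96)*104 = 96*104 = 9984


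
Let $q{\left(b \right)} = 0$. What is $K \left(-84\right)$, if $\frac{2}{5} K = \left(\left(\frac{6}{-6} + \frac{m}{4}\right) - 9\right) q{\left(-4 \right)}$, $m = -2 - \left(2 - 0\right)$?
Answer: $0$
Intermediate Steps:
$m = -4$ ($m = -2 - 2 = -4$)
$K = 0$ ($K = \frac{5 \left(\left(\frac{6}{-6} - \frac{4}{4}\right) - 9\right) 0}{2} = \frac{5 \left(\left(6 \left(- \frac{1}{6}\right) - 1\right) - 9\right) 0}{2} = \frac{5 \left(\left(-1 - 1\right) - 9\right) 0}{2} = \frac{5 \left(-2 - 9\right) 0}{2} = \frac{5 \left(\left(-11\right) 0\right)}{2} = \frac{5}{2} \cdot 0 = 0$)
$K \left(-84\right) = 0 \left(-84\right) = 0$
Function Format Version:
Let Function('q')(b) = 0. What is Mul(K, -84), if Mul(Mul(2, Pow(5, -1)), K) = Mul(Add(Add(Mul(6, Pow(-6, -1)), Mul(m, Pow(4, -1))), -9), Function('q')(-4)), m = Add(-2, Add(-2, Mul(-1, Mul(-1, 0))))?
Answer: 0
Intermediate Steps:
m = -4 (m = Add(-2, Add(-2, Mul(-1, 0))) = Add(-2, Add(-2, 0)) = Add(-2, -2) = -4)
K = 0 (K = Mul(Rational(5, 2), Mul(Add(Add(Mul(6, Pow(-6, -1)), Mul(-4, Pow(4, -1))), -9), 0)) = Mul(Rational(5, 2), Mul(Add(Add(Mul(6, Rational(-1, 6)), Mul(-4, Rational(1, 4))), -9), 0)) = Mul(Rational(5, 2), Mul(Add(Add(-1, -1), -9), 0)) = Mul(Rational(5, 2), Mul(Add(-2, -9), 0)) = Mul(Rational(5, 2), Mul(-11, 0)) = Mul(Rational(5, 2), 0) = 0)
Mul(K, -84) = Mul(0, -84) = 0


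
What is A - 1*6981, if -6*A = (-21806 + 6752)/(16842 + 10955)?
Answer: -194048348/27797 ≈ -6980.9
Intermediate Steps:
A = 2509/27797 (A = -(-21806 + 6752)/(6*(16842 + 10955)) = -(-2509)/27797 = -⅙*(-15054/27797) = 2509/27797 ≈ 0.090262)
A - 1*6981 = 2509/27797 - 1*6981 = 2509/27797 - 6981 = -194048348/27797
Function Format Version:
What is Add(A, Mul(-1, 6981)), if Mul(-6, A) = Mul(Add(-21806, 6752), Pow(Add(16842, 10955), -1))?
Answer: Rational(-194048348, 27797) ≈ -6980.9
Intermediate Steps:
A = Rational(2509, 27797) (A = Mul(Rational(-1, 6), Mul(Add(-21806, 6752), Pow(Add(16842, 10955), -1))) = Mul(Rational(-1, 6), Mul(-15054, Pow(27797, -1))) = Mul(Rational(-1, 6), Mul(-15054, Rational(1, 27797))) = Mul(Rational(-1, 6), Rational(-15054, 27797)) = Rational(2509, 27797) ≈ 0.090262)
Add(A, Mul(-1, 6981)) = Add(Rational(2509, 27797), Mul(-1, 6981)) = Add(Rational(2509, 27797), -6981) = Rational(-194048348, 27797)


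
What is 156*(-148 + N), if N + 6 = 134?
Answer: -3120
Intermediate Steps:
N = 128 (N = -6 + 134 = 128)
156*(-148 + N) = 156*(-148 + 128) = 156*(-20) = -3120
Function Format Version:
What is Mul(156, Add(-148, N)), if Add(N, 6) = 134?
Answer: -3120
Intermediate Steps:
N = 128 (N = Add(-6, 134) = 128)
Mul(156, Add(-148, N)) = Mul(156, Add(-148, 128)) = Mul(156, -20) = -3120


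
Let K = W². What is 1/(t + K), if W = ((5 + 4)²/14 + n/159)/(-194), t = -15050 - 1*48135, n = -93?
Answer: -20721026704/1309258057400359 ≈ -1.5827e-5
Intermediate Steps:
t = -63185 (t = -15050 - 48135 = -63185)
W = -3859/143948 (W = ((5 + 4)²/14 - 93/159)/(-194) = (9²*(1/14) - 93*1/159)*(-1/194) = (81*(1/14) - 31/53)*(-1/194) = (81/14 - 31/53)*(-1/194) = (3859/742)*(-1/194) = -3859/143948 ≈ -0.026808)
K = 14891881/20721026704 (K = (-3859/143948)² = 14891881/20721026704 ≈ 0.00071868)
1/(t + K) = 1/(-63185 + 14891881/20721026704) = 1/(-1309258057400359/20721026704) = -20721026704/1309258057400359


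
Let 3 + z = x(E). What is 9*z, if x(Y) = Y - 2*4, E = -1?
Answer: -108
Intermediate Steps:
x(Y) = -8 + Y (x(Y) = Y - 8 = -8 + Y)
z = -12 (z = -3 + (-8 - 1) = -3 - 9 = -12)
9*z = 9*(-12) = -108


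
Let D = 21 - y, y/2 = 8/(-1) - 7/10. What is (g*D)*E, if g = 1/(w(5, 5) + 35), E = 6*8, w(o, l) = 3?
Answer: 4608/95 ≈ 48.505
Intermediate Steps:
y = -87/5 (y = 2*(8/(-1) - 7/10) = 2*(8*(-1) - 7*⅒) = 2*(-8 - 7/10) = 2*(-87/10) = -87/5 ≈ -17.400)
E = 48
g = 1/38 (g = 1/(3 + 35) = 1/38 ≈ 0.026316)
D = 192/5 (D = 21 - 1*(-87/5) = 21 + 87/5 = 192/5 ≈ 38.400)
(g*D)*E = ((1/38)*(192/5))*48 = (96/95)*48 = 4608/95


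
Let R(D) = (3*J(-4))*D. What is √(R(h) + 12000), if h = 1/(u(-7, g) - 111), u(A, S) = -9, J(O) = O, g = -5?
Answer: 7*√24490/10 ≈ 109.54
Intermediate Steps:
h = -1/120 (h = 1/(-9 - 111) = 1/(-120) = -1/120 ≈ -0.0083333)
R(D) = -12*D (R(D) = (3*(-4))*D = -12*D)
√(R(h) + 12000) = √(-12*(-1/120) + 12000) = √(⅒ + 12000) = √(120001/10) = 7*√24490/10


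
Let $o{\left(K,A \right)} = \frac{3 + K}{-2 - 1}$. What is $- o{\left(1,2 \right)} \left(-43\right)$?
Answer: $- \frac{172}{3} \approx -57.333$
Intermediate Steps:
$o{\left(K,A \right)} = -1 - \frac{K}{3}$ ($o{\left(K,A \right)} = \frac{3 + K}{-3} = \left(3 + K\right) \left(- \frac{1}{3}\right) = -1 - \frac{K}{3}$)
$- o{\left(1,2 \right)} \left(-43\right) = - (-1 - \frac{1}{3}) \left(-43\right) = \left(-1\right) \left(- \frac{4}{3}\right) \left(-43\right) = \frac{4}{3} \left(-43\right) = - \frac{172}{3}$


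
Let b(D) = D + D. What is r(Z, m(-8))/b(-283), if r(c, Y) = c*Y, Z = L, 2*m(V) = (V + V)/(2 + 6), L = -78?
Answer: -39/283 ≈ -0.13781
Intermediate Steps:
b(D) = 2*D
m(V) = V/8 (m(V) = ((V + V)/(2 + 6))/2 = ((2*V)/8)/2 = ((2*V)*(⅛))/2 = (V/4)/2 = V/8)
Z = -78
r(c, Y) = Y*c
r(Z, m(-8))/b(-283) = (((⅛)*(-8))*(-78))/((2*(-283))) = -1*(-78)/(-566) = 78*(-1/566) = -39/283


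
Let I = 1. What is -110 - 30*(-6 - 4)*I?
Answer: 190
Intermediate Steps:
-110 - 30*(-6 - 4)*I = -110 - 30*(-6 - 4) = -110 - (-300) = -110 - 30*(-10) = -110 + 300 = 190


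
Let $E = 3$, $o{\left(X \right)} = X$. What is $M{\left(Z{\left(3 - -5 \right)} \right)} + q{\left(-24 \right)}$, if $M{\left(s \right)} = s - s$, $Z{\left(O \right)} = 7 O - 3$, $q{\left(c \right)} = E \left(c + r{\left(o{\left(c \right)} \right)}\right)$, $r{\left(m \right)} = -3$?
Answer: $-81$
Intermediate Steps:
$q{\left(c \right)} = -9 + 3 c$ ($q{\left(c \right)} = 3 \left(c - 3\right) = 3 \left(-3 + c\right) = -9 + 3 c$)
$Z{\left(O \right)} = -3 + 7 O$
$M{\left(s \right)} = 0$
$M{\left(Z{\left(3 - -5 \right)} \right)} + q{\left(-24 \right)} = 0 + \left(-9 + 3 \left(-24\right)\right) = 0 - 81 = -81$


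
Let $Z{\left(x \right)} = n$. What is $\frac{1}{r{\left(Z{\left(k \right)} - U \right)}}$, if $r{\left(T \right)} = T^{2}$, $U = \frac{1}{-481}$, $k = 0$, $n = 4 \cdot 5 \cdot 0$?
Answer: $231361$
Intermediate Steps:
$n = 0$ ($n = 20 \cdot 0 = 0$)
$U = - \frac{1}{481} \approx -0.002079$
$Z{\left(x \right)} = 0$
$\frac{1}{r{\left(Z{\left(k \right)} - U \right)}} = \frac{1}{\left(0 - - \frac{1}{481}\right)^{2}} = \frac{1}{\left(0 + \frac{1}{481}\right)^{2}} = \frac{1}{\left(\frac{1}{481}\right)^{2}} = \frac{1}{\frac{1}{231361}} = 231361$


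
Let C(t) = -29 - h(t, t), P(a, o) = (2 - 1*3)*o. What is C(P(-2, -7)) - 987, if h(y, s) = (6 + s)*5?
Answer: -1081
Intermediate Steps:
h(y, s) = 30 + 5*s
P(a, o) = -o (P(a, o) = (2 - 3)*o = -o)
C(t) = -59 - 5*t (C(t) = -29 - (30 + 5*t) = -29 + (-30 - 5*t) = -59 - 5*t)
C(P(-2, -7)) - 987 = (-59 - (-5)*(-7)) - 987 = (-59 - 5*7) - 987 = (-59 - 35) - 987 = -94 - 987 = -1081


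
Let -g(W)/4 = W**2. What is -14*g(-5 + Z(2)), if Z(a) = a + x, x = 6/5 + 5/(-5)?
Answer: 10976/25 ≈ 439.04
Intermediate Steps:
x = 1/5 (x = 6*(1/5) + 5*(-1/5) = 6/5 - 1 = 1/5 ≈ 0.20000)
Z(a) = 1/5 + a (Z(a) = a + 1/5 = 1/5 + a)
g(W) = -4*W**2
-14*g(-5 + Z(2)) = -(-56)*(-5 + (1/5 + 2))**2 = -(-56)*(-5 + 11/5)**2 = -(-56)*(-14/5)**2 = -(-56)*196/25 = -14*(-784/25) = 10976/25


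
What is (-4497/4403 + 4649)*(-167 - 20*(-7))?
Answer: -552556350/4403 ≈ -1.2550e+5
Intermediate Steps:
(-4497/4403 + 4649)*(-167 - 20*(-7)) = (-4497*1/4403 + 4649)*(-167 + 140) = (-4497/4403 + 4649)*(-27) = (20465050/4403)*(-27) = -552556350/4403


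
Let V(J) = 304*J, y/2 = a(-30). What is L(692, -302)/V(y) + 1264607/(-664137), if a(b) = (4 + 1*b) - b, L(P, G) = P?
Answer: -653985355/403795296 ≈ -1.6196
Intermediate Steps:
a(b) = 4 (a(b) = (4 + b) - b = 4)
y = 8 (y = 2*4 = 8)
L(692, -302)/V(y) + 1264607/(-664137) = 692/((304*8)) + 1264607/(-664137) = 692/2432 + 1264607*(-1/664137) = 692*(1/2432) - 1264607/664137 = 173/608 - 1264607/664137 = -653985355/403795296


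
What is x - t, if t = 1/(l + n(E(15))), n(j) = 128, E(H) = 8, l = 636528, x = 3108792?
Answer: 1979231079551/636656 ≈ 3.1088e+6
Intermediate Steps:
t = 1/636656 (t = 1/(636528 + 128) = 1/636656 ≈ 1.5707e-6)
x - t = 3108792 - 1*1/636656 = 3108792 - 1/636656 = 1979231079551/636656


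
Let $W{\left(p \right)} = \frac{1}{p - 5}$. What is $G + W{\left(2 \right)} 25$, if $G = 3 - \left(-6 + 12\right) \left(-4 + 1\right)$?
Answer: $\frac{38}{3} \approx 12.667$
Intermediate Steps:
$W{\left(p \right)} = \frac{1}{-5 + p}$ ($W{\left(p \right)} = \frac{1}{p - 5} = \frac{1}{-5 + p}$)
$G = 21$ ($G = 3 - 6 \left(-3\right) = 3 - -18 = 3 + 18 = 21$)
$G + W{\left(2 \right)} 25 = 21 + \frac{1}{-5 + 2} \cdot 25 = 21 + \frac{1}{-3} \cdot 25 = 21 - \frac{25}{3} = \frac{38}{3}$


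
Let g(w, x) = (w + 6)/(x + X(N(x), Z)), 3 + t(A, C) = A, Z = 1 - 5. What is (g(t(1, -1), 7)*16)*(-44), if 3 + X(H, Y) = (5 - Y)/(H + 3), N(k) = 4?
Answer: -19712/37 ≈ -532.76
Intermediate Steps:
Z = -4
X(H, Y) = -3 + (5 - Y)/(3 + H) (X(H, Y) = -3 + (5 - Y)/(H + 3) = -3 + (5 - Y)/(3 + H))
t(A, C) = -3 + A
g(w, x) = (6 + w)/(-12/7 + x) (g(w, x) = (w + 6)/(x + (-4 - 1*(-4) - 3*4)/(3 + 4)) = (6 + w)/(x + (-4 + 4 - 12)/7) = (6 + w)/(x + (⅐)*(-12)) = (6 + w)/(x - 12/7) = (6 + w)/(-12/7 + x))
(g(t(1, -1), 7)*16)*(-44) = ((7*(6 + (-3 + 1))/(-12 + 7*7))*16)*(-44) = ((7*(6 - 2)/(-12 + 49))*16)*(-44) = ((7*4/37)*16)*(-44) = ((7*(1/37)*4)*16)*(-44) = ((28/37)*16)*(-44) = (448/37)*(-44) = -19712/37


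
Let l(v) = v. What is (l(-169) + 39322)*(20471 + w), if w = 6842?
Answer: 1069385889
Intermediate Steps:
(l(-169) + 39322)*(20471 + w) = (-169 + 39322)*(20471 + 6842) = 39153*27313 = 1069385889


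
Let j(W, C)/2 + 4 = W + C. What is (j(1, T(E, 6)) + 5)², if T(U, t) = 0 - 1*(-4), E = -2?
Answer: 49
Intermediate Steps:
T(U, t) = 4 (T(U, t) = 0 + 4 = 4)
j(W, C) = -8 + 2*C + 2*W (j(W, C) = -8 + 2*(W + C) = -8 + 2*(C + W) = -8 + (2*C + 2*W) = -8 + 2*C + 2*W)
(j(1, T(E, 6)) + 5)² = ((-8 + 2*4 + 2*1) + 5)² = ((-8 + 8 + 2) + 5)² = (2 + 5)² = 7² = 49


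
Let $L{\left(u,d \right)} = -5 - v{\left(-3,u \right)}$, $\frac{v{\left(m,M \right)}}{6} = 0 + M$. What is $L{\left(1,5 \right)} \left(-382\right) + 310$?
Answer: $4512$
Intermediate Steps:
$v{\left(m,M \right)} = 6 M$ ($v{\left(m,M \right)} = 6 \left(0 + M\right) = 6 M$)
$L{\left(u,d \right)} = -5 - 6 u$
$L{\left(1,5 \right)} \left(-382\right) + 310 = \left(-5 - 6\right) \left(-382\right) + 310 = \left(-11\right) \left(-382\right) + 310 = 4202 + 310 = 4512$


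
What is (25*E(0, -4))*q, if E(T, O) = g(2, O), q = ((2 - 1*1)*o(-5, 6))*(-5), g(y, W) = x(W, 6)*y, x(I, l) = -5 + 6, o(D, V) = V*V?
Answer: -9000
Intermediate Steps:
o(D, V) = V²
x(I, l) = 1
g(y, W) = y (g(y, W) = 1*y = y)
q = -180 (q = ((2 - 1*1)*6²)*(-5) = ((2 - 1)*36)*(-5) = (1*36)*(-5) = 36*(-5) = -180)
E(T, O) = 2
(25*E(0, -4))*q = (25*2)*(-180) = 50*(-180) = -9000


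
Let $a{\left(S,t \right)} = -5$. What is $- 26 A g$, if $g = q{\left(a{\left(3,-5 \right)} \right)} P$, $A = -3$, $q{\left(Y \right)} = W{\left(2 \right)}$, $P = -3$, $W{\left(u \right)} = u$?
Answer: $-468$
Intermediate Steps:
$q{\left(Y \right)} = 2$
$g = -6$ ($g = 2 \left(-3\right) = -6$)
$- 26 A g = \left(-26\right) \left(-3\right) \left(-6\right) = 78 \left(-6\right) = -468$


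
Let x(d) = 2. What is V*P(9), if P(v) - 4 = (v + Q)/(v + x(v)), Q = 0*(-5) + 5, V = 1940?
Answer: 112520/11 ≈ 10229.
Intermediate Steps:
Q = 5 (Q = 0 + 5 = 5)
P(v) = 4 + (5 + v)/(2 + v) (P(v) = 4 + (v + 5)/(v + 2) = 4 + (5 + v)/(2 + v))
V*P(9) = 1940*((13 + 5*9)/(2 + 9)) = 1940*((13 + 45)/11) = 1940*((1/11)*58) = 1940*(58/11) = 112520/11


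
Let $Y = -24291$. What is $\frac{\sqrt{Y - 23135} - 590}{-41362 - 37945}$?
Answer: $\frac{590}{79307} - \frac{i \sqrt{47426}}{79307} \approx 0.0074394 - 0.002746 i$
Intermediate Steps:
$\frac{\sqrt{Y - 23135} - 590}{-41362 - 37945} = \frac{\sqrt{-24291 - 23135} - 590}{-41362 - 37945} = \frac{\sqrt{-47426} - 590}{-79307} = \left(i \sqrt{47426} - 590\right) \left(- \frac{1}{79307}\right) = \left(-590 + i \sqrt{47426}\right) \left(- \frac{1}{79307}\right) = \frac{590}{79307} - \frac{i \sqrt{47426}}{79307}$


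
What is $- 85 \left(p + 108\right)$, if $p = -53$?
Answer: $-4675$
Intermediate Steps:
$- 85 \left(p + 108\right) = - 85 \left(-53 + 108\right) = \left(-85\right) 55 = -4675$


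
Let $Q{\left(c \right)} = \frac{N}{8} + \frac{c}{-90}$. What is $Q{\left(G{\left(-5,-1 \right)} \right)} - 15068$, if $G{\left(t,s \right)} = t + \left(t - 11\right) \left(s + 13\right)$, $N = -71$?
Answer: $- \frac{5426887}{360} \approx -15075.0$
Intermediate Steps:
$G{\left(t,s \right)} = t + \left(-11 + t\right) \left(13 + s\right)$
$Q{\left(c \right)} = - \frac{71}{8} - \frac{c}{90}$ ($Q{\left(c \right)} = - \frac{71}{8} + \frac{c}{-90} = \left(-71\right) \frac{1}{8} + c \left(- \frac{1}{90}\right) = - \frac{71}{8} - \frac{c}{90}$)
$Q{\left(G{\left(-5,-1 \right)} \right)} - 15068 = \left(- \frac{71}{8} - \frac{-143 - -11 + 14 \left(-5\right) - -5}{90}\right) - 15068 = \left(- \frac{71}{8} - \frac{-143 + 11 - 70 + 5}{90}\right) - 15068 = \left(- \frac{71}{8} - - \frac{197}{90}\right) - 15068 = \left(- \frac{71}{8} + \frac{197}{90}\right) - 15068 = - \frac{2407}{360} - 15068 = - \frac{5426887}{360}$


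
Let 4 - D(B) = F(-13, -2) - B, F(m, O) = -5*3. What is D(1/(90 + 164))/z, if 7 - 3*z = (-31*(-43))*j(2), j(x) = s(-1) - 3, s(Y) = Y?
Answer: 14481/1356106 ≈ 0.010678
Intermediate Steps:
F(m, O) = -15
D(B) = 19 + B (D(B) = 4 - (-15 - B) = 4 + (15 + B) = 19 + B)
j(x) = -4 (j(x) = -1 - 3 = -4)
z = 5339/3 (z = 7/3 - (-31*(-43))*(-4)/3 = 7/3 - 1333*(-4)/3 = 7/3 - ⅓*(-5332) = 7/3 + 5332/3 = 5339/3 ≈ 1779.7)
D(1/(90 + 164))/z = (19 + 1/(90 + 164))/(5339/3) = (19 + 1/254)*(3/5339) = (4827/254)*(3/5339) = 14481/1356106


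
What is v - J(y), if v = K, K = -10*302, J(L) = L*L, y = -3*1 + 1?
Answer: -3024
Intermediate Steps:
y = -2 (y = -3 + 1 = -2)
J(L) = L**2
K = -3020
v = -3020
v - J(y) = -3020 - 1*(-2)**2 = -3020 - 1*4 = -3020 - 4 = -3024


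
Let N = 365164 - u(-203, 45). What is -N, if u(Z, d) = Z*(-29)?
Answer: -359277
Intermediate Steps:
u(Z, d) = -29*Z
N = 359277 (N = 365164 - (-29)*(-203) = 365164 - 1*5887 = 365164 - 5887 = 359277)
-N = -1*359277 = -359277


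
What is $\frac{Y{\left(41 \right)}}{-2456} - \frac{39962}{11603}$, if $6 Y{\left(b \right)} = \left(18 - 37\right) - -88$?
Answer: $- \frac{196560213}{56993936} \approx -3.4488$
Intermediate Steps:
$Y{\left(b \right)} = \frac{23}{2}$ ($Y{\left(b \right)} = \frac{\left(18 - 37\right) - -88}{6} = \frac{\left(18 - 37\right) + 88}{6} = \frac{-19 + 88}{6} = \frac{1}{6} \cdot 69 = \frac{23}{2}$)
$\frac{Y{\left(41 \right)}}{-2456} - \frac{39962}{11603} = \frac{23}{2 \left(-2456\right)} - \frac{39962}{11603} = \frac{23}{2} \left(- \frac{1}{2456}\right) - \frac{39962}{11603} = - \frac{23}{4912} - \frac{39962}{11603} = - \frac{196560213}{56993936}$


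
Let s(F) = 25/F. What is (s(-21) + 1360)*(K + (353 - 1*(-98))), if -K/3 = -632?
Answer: 66971645/21 ≈ 3.1891e+6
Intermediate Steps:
K = 1896 (K = -3*(-632) = 1896)
(s(-21) + 1360)*(K + (353 - 1*(-98))) = (25/(-21) + 1360)*(1896 + (353 - 1*(-98))) = (25*(-1/21) + 1360)*(1896 + (353 + 98)) = (-25/21 + 1360)*(1896 + 451) = (28535/21)*2347 = 66971645/21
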